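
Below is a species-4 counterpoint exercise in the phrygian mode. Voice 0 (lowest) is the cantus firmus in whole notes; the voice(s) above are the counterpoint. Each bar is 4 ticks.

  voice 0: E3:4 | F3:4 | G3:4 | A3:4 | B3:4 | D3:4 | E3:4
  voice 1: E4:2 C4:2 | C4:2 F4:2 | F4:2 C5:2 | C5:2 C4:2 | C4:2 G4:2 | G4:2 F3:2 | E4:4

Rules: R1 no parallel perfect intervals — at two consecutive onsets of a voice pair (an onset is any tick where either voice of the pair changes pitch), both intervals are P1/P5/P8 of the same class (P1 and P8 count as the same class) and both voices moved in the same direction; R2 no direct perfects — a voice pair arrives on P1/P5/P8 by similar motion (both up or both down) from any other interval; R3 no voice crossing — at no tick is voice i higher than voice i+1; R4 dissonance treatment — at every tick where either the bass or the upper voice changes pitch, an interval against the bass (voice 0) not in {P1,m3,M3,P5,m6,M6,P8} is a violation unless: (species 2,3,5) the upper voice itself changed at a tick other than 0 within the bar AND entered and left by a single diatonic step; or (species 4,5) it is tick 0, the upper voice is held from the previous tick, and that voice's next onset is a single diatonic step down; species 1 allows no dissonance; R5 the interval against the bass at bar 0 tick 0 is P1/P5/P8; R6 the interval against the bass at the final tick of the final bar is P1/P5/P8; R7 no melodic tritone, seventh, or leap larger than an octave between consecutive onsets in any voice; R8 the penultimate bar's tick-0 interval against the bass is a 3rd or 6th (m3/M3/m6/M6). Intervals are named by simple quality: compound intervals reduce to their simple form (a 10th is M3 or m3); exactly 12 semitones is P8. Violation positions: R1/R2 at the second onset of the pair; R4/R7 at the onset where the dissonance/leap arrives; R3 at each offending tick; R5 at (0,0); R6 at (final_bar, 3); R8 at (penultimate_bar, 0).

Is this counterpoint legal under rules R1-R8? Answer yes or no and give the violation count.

bar 0: v0=E3 v1=E4 (P8)
bar 1: v0=F3 v1=C4 (P5)
bar 2: v0=G3 v1=F4 (m7)
bar 3: v0=A3 v1=C5 (m3)
bar 4: v0=B3 v1=C4 (m2)
bar 5: v0=D3 v1=G4 (P4)
bar 6: v0=E3 v1=E4 (P8)
  R4 @ bar2.0: G3/F4 m7 untreated
  R4 @ bar2.2: G3/C5 P4 untreated
  R4 @ bar4.0: B3/C4 m2 untreated
  R4 @ bar5.0: D3/G4 P4 untreated
  R8 @ bar5.0: penult P4 not 3rd/6th
  R7 @ bar5.2: G4->F3 leap 14st
  R2 @ bar6.0: D3/F3 m3 -> E3/E4 P8 similar
  R7 @ bar6.0: F3->E4 leap 11st

No (8 violations)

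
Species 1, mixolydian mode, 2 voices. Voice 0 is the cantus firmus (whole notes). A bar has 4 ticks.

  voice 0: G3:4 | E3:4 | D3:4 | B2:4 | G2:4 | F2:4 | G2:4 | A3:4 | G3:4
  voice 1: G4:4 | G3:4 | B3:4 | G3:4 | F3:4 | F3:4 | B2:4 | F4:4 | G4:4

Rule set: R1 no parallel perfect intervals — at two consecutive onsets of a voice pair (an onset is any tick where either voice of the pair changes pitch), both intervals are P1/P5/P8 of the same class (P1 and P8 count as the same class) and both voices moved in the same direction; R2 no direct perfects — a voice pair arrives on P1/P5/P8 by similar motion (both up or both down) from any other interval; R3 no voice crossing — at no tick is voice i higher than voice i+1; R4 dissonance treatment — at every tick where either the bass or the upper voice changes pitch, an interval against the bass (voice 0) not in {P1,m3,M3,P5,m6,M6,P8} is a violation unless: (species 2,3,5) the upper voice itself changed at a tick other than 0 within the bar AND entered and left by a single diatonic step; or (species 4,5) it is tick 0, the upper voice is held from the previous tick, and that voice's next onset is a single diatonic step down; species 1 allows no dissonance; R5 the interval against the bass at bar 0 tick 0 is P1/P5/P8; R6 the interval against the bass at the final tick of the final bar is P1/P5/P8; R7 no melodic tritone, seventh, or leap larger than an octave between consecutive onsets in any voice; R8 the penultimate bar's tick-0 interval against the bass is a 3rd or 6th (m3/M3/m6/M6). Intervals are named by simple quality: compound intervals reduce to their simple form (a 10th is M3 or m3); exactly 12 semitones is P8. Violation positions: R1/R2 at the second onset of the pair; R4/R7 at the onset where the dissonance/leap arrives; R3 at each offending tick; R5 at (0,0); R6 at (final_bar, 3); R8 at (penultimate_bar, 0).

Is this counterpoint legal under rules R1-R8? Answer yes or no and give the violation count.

No (4 violations)

bar 0: v0=G3 v1=G4 (P8)
bar 1: v0=E3 v1=G3 (m3)
bar 2: v0=D3 v1=B3 (M6)
bar 3: v0=B2 v1=G3 (m6)
bar 4: v0=G2 v1=F3 (m7)
bar 5: v0=F2 v1=F3 (P8)
bar 6: v0=G2 v1=B2 (M3)
bar 7: v0=A3 v1=F4 (m6)
bar 8: v0=G3 v1=G4 (P8)
  R4 @ bar4.0: G2/F3 m7 untreated
  R7 @ bar6.0: F3->B2 leap 6st
  R7 @ bar7.0: G2->A3 leap 14st
  R7 @ bar7.0: B2->F4 leap 18st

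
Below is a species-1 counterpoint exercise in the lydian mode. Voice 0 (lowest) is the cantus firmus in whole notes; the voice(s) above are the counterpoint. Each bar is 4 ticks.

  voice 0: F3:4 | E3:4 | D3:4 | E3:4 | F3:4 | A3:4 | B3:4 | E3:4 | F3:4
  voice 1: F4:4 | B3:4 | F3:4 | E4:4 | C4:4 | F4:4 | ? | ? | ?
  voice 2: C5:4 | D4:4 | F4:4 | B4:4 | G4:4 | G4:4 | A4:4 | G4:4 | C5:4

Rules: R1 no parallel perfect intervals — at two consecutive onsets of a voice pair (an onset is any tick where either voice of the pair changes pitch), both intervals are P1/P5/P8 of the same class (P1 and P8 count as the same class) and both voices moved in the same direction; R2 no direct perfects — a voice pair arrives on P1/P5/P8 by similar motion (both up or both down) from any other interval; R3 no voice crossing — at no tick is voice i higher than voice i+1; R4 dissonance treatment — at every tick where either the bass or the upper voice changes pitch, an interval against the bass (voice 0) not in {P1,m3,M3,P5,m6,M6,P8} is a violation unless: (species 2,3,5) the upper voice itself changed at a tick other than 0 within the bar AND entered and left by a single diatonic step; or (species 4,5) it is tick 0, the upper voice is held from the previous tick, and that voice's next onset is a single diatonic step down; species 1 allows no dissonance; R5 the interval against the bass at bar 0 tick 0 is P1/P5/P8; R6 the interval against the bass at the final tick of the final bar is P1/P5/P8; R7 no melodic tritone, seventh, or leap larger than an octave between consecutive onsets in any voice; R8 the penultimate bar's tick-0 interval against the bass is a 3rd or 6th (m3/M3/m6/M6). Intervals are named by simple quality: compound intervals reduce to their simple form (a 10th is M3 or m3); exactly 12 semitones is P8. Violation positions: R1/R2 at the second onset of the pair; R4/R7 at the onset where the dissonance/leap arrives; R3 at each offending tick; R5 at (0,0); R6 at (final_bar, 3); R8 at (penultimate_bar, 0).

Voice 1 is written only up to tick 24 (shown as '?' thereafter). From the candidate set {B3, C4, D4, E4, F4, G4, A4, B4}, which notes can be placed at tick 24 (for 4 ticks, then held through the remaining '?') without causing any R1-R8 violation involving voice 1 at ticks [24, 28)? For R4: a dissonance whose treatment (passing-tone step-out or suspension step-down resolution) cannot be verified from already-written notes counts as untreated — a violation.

{D4, G4}

B3: violates R7
C4: violates R4
D4: legal
E4: violates R4
F4: violates R4
G4: legal
A4: violates R2,R4
B4: violates R2,R3,R7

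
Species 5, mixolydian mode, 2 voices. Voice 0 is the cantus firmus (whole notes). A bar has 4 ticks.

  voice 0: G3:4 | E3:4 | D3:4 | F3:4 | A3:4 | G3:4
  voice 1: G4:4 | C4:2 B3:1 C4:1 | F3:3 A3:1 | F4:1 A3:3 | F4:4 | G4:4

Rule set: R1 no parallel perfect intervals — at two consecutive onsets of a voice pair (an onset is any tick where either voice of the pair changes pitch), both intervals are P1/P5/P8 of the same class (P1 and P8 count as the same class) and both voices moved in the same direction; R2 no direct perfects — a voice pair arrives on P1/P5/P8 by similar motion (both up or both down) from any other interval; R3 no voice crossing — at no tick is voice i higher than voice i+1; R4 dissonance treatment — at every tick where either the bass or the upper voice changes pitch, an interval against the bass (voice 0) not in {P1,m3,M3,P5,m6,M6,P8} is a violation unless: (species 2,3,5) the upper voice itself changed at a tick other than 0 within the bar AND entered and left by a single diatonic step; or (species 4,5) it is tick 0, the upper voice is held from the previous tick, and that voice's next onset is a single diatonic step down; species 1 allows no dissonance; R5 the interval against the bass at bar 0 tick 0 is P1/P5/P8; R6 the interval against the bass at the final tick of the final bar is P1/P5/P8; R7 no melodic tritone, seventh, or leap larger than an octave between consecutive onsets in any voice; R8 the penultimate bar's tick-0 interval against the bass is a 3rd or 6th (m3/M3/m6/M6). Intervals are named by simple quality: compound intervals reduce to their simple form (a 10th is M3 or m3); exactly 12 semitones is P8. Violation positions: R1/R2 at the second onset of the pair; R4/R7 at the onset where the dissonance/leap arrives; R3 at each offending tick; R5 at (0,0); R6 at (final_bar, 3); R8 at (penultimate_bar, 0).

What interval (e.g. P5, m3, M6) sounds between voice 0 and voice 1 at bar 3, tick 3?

voice 0=F3 voice 1=A3 -> M3

M3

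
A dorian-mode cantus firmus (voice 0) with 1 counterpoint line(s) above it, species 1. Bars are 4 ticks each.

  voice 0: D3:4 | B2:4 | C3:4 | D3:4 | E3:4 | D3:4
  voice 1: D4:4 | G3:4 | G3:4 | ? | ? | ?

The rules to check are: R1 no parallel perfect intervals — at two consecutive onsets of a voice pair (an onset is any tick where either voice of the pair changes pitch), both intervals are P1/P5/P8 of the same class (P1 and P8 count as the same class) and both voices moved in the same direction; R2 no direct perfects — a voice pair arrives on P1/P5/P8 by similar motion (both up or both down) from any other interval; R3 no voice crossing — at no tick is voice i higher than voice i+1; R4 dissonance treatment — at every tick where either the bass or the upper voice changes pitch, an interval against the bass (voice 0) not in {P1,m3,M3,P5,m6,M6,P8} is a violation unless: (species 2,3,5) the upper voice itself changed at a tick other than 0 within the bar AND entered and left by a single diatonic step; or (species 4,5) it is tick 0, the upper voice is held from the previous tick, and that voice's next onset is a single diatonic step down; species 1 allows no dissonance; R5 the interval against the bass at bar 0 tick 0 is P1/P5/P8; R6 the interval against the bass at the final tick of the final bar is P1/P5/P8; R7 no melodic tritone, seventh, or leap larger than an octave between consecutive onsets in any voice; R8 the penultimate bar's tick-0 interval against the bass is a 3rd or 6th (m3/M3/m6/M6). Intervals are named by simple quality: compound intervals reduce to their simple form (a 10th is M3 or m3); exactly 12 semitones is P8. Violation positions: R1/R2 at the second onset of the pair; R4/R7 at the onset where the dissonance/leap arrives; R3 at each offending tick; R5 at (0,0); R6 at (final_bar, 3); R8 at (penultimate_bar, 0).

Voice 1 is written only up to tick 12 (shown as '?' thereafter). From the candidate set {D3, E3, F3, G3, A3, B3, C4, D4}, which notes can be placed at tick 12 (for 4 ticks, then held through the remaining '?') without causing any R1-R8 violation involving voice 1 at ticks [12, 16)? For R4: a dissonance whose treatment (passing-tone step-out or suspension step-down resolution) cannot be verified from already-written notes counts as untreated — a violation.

{B3, D3, F3}

D3: legal
E3: violates R4
F3: legal
G3: violates R4
A3: violates R1
B3: legal
C4: violates R4
D4: violates R2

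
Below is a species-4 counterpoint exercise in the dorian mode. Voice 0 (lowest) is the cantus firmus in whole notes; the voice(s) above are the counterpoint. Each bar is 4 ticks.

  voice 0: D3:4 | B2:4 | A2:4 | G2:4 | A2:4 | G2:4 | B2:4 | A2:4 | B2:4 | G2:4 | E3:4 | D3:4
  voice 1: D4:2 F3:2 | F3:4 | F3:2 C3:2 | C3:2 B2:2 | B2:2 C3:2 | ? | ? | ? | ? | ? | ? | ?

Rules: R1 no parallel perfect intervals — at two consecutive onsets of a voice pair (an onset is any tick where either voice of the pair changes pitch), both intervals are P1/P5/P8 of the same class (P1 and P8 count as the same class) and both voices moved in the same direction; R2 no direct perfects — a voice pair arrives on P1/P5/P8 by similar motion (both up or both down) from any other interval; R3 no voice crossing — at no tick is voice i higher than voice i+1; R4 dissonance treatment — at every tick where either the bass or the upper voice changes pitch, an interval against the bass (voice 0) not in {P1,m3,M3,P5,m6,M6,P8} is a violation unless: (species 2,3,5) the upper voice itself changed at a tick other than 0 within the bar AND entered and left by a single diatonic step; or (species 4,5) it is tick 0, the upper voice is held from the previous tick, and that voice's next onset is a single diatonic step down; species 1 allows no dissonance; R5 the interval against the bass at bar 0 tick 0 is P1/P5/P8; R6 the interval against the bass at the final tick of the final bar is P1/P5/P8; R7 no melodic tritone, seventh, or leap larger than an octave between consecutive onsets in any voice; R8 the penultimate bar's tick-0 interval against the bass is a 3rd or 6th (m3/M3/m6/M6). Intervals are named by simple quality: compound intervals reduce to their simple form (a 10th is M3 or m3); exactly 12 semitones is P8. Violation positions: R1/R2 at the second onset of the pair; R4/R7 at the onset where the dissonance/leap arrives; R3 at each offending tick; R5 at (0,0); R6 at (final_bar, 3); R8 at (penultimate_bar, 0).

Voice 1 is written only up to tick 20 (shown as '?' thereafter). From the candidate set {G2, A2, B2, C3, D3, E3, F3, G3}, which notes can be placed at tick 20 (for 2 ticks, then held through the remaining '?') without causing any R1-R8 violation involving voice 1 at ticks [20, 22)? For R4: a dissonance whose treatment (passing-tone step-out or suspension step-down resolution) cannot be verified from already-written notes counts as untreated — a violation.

G2: violates R2
A2: violates R4
B2: legal
C3: violates R4
D3: legal
E3: legal
F3: violates R4
G3: legal

{B2, D3, E3, G3}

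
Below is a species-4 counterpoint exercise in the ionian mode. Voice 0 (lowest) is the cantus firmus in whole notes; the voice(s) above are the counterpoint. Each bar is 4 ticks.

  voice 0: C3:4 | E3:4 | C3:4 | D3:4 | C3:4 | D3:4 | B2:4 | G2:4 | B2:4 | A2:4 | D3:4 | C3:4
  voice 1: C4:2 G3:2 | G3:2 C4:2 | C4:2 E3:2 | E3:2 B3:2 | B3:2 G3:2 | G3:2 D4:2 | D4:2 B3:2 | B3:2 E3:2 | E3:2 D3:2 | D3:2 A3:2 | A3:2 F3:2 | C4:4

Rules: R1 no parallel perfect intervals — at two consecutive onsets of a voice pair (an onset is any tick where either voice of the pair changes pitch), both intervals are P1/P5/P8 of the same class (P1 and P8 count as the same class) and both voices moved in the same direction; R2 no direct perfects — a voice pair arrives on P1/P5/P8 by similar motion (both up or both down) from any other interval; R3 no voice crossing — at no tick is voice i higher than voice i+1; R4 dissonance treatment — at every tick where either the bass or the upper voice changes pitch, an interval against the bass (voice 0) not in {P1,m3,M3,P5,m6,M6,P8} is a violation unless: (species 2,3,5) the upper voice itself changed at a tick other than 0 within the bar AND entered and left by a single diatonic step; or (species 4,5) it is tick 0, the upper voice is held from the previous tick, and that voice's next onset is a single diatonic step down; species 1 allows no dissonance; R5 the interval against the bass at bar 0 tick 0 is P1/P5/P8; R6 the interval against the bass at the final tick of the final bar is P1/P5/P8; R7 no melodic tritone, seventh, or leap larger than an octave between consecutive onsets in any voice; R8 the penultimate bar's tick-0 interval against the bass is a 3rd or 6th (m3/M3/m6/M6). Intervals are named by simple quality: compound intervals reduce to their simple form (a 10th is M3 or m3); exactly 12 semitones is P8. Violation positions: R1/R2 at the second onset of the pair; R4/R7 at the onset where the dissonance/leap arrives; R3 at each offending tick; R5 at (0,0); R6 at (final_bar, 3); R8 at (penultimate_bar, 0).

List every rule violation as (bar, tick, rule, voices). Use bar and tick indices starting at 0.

(3, 0, R4, (0, 1))
(4, 0, R4, (0, 1))
(5, 0, R4, (0, 1))
(9, 0, R4, (0, 1))
(10, 0, R8, (0, 1))

bar 0: v0=C3 v1=C4 downbeat P8
bar 1: v0=E3 v1=G3 downbeat m3
bar 2: v0=C3 v1=C4 downbeat P8
bar 3: v0=D3 v1=E3 downbeat M2
bar 4: v0=C3 v1=B3 downbeat M7
bar 5: v0=D3 v1=G3 downbeat P4
bar 6: v0=B2 v1=D4 downbeat m3
bar 7: v0=G2 v1=B3 downbeat M3
bar 8: v0=B2 v1=E3 downbeat P4
bar 9: v0=A2 v1=D3 downbeat P4
bar 10: v0=D3 v1=A3 downbeat P5
bar 11: v0=C3 v1=C4 downbeat P8
  -> R4 @ bar 3 tick 0 v(0, 1): D3/E3 M2 untreated
  -> R4 @ bar 4 tick 0 v(0, 1): C3/B3 M7 untreated
  -> R4 @ bar 5 tick 0 v(0, 1): D3/G3 P4 untreated
  -> R4 @ bar 9 tick 0 v(0, 1): A2/D3 P4 untreated
  -> R8 @ bar 10 tick 0 v(0, 1): penult P5 not 3rd/6th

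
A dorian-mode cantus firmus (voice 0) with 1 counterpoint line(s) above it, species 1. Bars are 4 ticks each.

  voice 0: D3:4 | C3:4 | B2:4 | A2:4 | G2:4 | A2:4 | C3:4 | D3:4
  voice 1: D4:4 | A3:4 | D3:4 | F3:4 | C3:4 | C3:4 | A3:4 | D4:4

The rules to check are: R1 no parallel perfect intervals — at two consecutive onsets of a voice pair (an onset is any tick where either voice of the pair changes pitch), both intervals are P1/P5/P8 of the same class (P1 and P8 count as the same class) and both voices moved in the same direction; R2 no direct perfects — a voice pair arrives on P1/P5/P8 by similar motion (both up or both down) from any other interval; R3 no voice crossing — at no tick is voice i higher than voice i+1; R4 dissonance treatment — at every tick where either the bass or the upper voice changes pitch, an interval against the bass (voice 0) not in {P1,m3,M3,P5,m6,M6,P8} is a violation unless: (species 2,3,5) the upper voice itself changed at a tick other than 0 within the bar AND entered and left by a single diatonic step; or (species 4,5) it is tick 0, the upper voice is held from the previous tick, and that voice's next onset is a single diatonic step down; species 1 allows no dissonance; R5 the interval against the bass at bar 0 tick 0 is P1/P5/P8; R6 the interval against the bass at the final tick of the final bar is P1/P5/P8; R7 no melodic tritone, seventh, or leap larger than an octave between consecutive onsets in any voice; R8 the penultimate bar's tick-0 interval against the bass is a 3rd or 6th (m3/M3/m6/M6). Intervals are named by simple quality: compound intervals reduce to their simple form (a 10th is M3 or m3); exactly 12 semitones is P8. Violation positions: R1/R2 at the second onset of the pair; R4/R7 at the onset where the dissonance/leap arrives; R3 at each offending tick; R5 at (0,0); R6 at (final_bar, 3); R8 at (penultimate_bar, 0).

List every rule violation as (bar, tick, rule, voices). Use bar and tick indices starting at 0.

(4, 0, R4, (0, 1))
(7, 0, R2, (0, 1))

bar 0: v0=D3 v1=D4 downbeat P8
bar 1: v0=C3 v1=A3 downbeat M6
bar 2: v0=B2 v1=D3 downbeat m3
bar 3: v0=A2 v1=F3 downbeat m6
bar 4: v0=G2 v1=C3 downbeat P4
bar 5: v0=A2 v1=C3 downbeat m3
bar 6: v0=C3 v1=A3 downbeat M6
bar 7: v0=D3 v1=D4 downbeat P8
  -> R4 @ bar 4 tick 0 v(0, 1): G2/C3 P4 untreated
  -> R2 @ bar 7 tick 0 v(0, 1): C3/A3 M6 -> D3/D4 P8 similar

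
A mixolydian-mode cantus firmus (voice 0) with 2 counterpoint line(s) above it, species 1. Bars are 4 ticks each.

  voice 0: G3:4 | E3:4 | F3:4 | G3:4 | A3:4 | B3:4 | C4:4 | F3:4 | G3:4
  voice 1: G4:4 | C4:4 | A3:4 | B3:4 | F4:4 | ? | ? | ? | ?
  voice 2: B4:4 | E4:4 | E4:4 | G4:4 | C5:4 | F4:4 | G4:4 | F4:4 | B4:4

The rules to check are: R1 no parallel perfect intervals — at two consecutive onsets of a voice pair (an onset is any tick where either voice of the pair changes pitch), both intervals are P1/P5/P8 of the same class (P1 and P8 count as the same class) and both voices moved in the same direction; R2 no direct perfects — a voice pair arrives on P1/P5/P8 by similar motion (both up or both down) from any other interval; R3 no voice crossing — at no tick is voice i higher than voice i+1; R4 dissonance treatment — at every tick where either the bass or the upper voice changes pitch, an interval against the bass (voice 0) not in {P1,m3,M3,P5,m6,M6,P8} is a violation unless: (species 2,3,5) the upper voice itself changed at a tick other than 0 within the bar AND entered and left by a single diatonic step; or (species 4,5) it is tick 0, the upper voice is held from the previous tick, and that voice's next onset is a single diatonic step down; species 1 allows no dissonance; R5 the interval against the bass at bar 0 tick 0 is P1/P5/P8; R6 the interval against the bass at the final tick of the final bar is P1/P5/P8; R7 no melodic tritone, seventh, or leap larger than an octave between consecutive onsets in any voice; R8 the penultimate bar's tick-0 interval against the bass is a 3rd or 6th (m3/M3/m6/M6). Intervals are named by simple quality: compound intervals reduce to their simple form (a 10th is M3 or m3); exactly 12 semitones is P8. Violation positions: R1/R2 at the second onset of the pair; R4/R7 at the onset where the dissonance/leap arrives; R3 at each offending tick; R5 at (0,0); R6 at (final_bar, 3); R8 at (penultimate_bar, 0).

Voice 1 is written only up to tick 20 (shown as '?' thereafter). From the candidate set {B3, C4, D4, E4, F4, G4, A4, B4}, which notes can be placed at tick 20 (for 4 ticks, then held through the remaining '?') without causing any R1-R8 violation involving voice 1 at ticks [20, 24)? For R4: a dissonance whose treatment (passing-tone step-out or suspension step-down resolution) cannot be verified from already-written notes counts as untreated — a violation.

{D4}

B3: violates R7
C4: violates R4
D4: legal
E4: violates R4
F4: violates R4
G4: violates R3
A4: violates R3,R4
B4: violates R2,R3,R7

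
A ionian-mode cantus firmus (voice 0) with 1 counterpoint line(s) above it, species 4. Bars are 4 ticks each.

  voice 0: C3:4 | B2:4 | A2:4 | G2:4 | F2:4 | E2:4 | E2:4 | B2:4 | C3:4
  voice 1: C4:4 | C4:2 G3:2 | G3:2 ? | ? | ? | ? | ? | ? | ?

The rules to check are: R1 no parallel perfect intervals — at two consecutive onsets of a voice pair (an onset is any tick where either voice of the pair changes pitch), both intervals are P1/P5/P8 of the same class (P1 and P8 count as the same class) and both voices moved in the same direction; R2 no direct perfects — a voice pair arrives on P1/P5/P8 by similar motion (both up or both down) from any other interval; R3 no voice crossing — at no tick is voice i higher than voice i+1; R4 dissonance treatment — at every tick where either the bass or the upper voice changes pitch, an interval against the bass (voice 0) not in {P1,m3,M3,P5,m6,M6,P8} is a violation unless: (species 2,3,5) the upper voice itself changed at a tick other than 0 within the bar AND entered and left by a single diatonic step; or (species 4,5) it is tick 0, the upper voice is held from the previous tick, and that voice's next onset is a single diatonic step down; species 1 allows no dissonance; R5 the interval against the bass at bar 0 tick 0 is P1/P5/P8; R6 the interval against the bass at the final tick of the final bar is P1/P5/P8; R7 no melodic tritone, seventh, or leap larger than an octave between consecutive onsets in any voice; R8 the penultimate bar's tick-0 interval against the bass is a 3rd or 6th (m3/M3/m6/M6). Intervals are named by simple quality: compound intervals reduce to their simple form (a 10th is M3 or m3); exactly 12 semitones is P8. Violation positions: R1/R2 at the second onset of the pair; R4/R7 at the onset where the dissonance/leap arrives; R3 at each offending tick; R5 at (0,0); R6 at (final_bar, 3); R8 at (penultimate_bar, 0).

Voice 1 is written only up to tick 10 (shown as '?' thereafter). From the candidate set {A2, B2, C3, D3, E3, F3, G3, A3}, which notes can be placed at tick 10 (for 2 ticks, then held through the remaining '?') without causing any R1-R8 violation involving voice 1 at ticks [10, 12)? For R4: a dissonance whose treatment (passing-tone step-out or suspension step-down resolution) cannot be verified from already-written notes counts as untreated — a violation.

{A3, C3, E3, F3, G3}

A2: violates R7
B2: violates R4
C3: legal
D3: violates R4
E3: legal
F3: legal
G3: legal
A3: legal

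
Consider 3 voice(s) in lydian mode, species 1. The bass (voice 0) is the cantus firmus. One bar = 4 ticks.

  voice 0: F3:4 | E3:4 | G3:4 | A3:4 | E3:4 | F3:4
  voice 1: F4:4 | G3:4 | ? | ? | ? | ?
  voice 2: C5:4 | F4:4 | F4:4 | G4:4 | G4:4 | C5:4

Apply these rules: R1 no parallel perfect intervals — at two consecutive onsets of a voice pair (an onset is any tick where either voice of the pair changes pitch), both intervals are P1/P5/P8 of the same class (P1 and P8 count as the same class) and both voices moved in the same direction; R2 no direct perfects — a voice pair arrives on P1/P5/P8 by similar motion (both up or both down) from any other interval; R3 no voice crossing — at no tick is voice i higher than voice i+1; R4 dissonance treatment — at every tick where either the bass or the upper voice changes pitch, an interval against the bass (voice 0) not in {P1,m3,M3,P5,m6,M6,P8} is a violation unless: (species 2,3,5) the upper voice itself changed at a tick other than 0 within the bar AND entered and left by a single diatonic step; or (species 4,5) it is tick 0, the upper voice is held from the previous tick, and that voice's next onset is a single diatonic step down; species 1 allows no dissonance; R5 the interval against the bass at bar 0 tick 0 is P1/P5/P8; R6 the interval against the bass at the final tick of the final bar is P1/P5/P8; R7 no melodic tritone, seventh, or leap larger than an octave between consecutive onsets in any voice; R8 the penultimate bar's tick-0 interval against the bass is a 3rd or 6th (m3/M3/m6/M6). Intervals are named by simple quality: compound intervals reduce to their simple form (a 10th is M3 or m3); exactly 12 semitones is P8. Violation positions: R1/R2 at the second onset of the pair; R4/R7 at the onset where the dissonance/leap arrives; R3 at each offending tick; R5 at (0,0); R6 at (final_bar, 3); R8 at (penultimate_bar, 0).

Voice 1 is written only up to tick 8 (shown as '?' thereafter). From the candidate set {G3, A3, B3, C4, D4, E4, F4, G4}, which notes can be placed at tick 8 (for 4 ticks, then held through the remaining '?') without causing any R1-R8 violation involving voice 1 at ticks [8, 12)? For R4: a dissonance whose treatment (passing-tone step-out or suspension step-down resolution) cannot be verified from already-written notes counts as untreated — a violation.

G3: legal
A3: violates R4
B3: legal
C4: violates R4
D4: violates R2
E4: legal
F4: violates R4,R7
G4: violates R2,R3

{B3, E4, G3}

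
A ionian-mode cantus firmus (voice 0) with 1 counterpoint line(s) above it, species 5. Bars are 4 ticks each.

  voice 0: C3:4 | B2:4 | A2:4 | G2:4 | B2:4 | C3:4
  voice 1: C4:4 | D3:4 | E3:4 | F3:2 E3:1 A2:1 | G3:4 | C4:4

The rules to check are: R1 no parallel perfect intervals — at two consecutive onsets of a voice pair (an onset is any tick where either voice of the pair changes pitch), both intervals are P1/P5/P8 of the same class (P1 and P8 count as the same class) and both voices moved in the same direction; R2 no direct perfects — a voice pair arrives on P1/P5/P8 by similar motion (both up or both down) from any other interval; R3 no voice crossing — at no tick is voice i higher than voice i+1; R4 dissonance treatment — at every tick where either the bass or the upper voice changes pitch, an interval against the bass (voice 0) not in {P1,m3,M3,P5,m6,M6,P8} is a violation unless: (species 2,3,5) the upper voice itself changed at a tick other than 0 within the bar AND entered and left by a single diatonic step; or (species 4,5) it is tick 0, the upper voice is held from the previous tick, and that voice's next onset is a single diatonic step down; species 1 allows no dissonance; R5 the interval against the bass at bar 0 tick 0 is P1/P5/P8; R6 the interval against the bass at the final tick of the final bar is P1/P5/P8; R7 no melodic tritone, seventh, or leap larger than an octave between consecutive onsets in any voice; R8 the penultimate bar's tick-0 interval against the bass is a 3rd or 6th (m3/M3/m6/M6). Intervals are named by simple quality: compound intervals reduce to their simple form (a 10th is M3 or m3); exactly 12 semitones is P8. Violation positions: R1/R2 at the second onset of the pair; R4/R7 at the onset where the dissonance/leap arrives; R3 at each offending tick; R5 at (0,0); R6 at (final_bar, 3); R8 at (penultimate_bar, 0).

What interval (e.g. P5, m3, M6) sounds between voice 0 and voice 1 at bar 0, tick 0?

P8

voice 0=C3 voice 1=C4 -> P8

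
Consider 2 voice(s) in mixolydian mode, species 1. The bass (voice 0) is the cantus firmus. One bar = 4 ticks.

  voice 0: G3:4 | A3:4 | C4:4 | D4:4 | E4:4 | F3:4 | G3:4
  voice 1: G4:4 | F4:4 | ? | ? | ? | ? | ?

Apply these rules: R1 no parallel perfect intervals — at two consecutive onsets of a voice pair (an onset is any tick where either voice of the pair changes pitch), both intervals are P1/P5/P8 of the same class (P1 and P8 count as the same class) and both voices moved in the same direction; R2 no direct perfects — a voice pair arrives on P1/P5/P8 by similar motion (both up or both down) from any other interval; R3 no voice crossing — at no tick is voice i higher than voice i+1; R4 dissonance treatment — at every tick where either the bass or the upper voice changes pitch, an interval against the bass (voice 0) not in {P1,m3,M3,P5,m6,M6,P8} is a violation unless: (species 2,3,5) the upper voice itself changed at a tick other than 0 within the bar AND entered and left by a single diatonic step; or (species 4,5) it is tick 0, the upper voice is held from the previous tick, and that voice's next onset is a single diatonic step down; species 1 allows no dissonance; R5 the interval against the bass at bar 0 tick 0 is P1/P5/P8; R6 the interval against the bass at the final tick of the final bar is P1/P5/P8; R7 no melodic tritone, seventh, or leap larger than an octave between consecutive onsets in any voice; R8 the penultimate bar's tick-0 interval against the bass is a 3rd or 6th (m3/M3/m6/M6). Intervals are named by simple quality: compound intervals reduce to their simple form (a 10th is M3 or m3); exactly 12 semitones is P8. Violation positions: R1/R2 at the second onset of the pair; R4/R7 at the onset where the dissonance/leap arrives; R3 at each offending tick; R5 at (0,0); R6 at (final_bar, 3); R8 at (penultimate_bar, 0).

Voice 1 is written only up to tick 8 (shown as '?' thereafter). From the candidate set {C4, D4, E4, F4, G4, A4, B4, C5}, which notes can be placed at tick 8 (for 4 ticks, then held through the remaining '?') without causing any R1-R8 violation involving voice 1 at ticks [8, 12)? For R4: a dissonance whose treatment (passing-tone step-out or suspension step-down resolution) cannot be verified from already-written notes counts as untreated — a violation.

{A4, C4, E4}

C4: legal
D4: violates R4
E4: legal
F4: violates R4
G4: violates R2
A4: legal
B4: violates R4,R7
C5: violates R2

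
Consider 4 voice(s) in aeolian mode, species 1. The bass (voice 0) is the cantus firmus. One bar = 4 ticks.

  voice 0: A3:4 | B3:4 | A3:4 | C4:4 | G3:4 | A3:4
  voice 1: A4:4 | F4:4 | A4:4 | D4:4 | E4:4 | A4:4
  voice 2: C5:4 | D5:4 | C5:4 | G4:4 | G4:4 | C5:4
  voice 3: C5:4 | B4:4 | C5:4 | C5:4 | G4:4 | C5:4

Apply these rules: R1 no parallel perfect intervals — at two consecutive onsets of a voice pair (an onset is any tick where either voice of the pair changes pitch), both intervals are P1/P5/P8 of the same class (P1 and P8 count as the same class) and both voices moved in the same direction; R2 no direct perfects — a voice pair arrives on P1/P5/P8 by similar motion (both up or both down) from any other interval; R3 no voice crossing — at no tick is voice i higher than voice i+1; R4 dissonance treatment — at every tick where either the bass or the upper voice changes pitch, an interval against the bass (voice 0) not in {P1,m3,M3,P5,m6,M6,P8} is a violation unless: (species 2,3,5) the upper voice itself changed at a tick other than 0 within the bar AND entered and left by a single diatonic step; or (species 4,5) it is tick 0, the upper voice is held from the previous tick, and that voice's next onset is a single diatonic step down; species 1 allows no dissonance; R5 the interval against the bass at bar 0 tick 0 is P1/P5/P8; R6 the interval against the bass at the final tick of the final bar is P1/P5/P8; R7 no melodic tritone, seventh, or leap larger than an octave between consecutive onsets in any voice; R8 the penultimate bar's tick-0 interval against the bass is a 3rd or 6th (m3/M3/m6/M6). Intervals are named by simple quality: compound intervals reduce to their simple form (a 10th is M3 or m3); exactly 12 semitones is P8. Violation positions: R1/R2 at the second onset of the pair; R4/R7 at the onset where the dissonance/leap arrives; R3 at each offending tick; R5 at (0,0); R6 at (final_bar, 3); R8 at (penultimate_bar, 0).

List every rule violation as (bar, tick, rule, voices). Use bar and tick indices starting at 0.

bar 0: v0=A3 v1=A4 v2=C5 v3=C5 downbeat m3
bar 1: v0=B3 v1=F4 v2=D5 v3=B4 downbeat P8
bar 2: v0=A3 v1=A4 v2=C5 v3=C5 downbeat m3
bar 3: v0=C4 v1=D4 v2=G4 v3=C5 downbeat P8
bar 4: v0=G3 v1=E4 v2=G4 v3=G4 downbeat P8
bar 5: v0=A3 v1=A4 v2=C5 v3=C5 downbeat m3
  -> R5 @ bar 0 tick 0 v(0, 2): opens on m3
  -> R5 @ bar 0 tick 0 v(0, 3): opens on m3
  -> R3 @ bar 1 tick 0 v(2, 3): D5 above B4
  -> R4 @ bar 1 tick 0 v(0, 1): B3/F4 TT untreated
  -> R3 @ bar 1 tick 1 v(2, 3): D5 above B4
  -> R3 @ bar 1 tick 2 v(2, 3): D5 above B4
  -> R3 @ bar 1 tick 3 v(2, 3): D5 above B4
  -> R4 @ bar 3 tick 0 v(0, 1): C4/D4 M2 untreated
  -> R1 @ bar 4 tick 0 v(0, 3): C4/C5 P8 -> G3/G4 P8 similar
  -> R8 @ bar 4 tick 0 v(0, 2): penult P8 not 3rd/6th
  -> R8 @ bar 4 tick 0 v(0, 3): penult P8 not 3rd/6th
  -> R1 @ bar 5 tick 0 v(2, 3): G4/G4 P1 -> C5/C5 P1 similar
  -> R2 @ bar 5 tick 0 v(0, 1): G3/E4 M6 -> A3/A4 P8 similar
  -> R6 @ bar 5 tick 3 v(0, 2): closes on m3
  -> R6 @ bar 5 tick 3 v(0, 3): closes on m3

(0, 0, R5, (0, 2))
(0, 0, R5, (0, 3))
(1, 0, R3, (2, 3))
(1, 0, R4, (0, 1))
(1, 1, R3, (2, 3))
(1, 2, R3, (2, 3))
(1, 3, R3, (2, 3))
(3, 0, R4, (0, 1))
(4, 0, R1, (0, 3))
(4, 0, R8, (0, 2))
(4, 0, R8, (0, 3))
(5, 0, R1, (2, 3))
(5, 0, R2, (0, 1))
(5, 3, R6, (0, 2))
(5, 3, R6, (0, 3))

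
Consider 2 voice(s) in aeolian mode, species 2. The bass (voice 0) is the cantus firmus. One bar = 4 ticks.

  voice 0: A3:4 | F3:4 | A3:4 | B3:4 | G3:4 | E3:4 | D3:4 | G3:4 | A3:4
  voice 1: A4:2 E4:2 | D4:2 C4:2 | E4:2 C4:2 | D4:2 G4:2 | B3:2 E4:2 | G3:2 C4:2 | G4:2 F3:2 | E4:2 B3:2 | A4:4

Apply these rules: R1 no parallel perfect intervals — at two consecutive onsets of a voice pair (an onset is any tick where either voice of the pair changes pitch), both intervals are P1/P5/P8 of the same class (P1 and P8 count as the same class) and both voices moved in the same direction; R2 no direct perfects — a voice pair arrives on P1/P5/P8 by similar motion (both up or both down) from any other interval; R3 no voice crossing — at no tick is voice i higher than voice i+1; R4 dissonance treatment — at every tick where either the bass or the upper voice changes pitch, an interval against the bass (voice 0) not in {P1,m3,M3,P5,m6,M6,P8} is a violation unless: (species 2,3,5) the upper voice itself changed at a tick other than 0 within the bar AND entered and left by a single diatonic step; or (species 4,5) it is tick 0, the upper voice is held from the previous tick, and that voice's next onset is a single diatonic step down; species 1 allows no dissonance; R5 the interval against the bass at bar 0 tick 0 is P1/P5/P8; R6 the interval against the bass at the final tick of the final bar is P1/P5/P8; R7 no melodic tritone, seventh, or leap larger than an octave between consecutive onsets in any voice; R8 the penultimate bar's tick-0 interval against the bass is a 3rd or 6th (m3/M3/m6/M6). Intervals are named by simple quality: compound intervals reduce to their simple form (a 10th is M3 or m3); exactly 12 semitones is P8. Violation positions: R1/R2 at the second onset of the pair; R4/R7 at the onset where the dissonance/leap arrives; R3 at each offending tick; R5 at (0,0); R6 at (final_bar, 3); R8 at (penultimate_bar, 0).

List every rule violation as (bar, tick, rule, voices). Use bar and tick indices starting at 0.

bar 0: v0=A3 v1=A4 downbeat P8
bar 1: v0=F3 v1=D4 downbeat M6
bar 2: v0=A3 v1=E4 downbeat P5
bar 3: v0=B3 v1=D4 downbeat m3
bar 4: v0=G3 v1=B3 downbeat M3
bar 5: v0=E3 v1=G3 downbeat m3
bar 6: v0=D3 v1=G4 downbeat P4
bar 7: v0=G3 v1=E4 downbeat M6
bar 8: v0=A3 v1=A4 downbeat P8
  -> R1 @ bar 2 tick 0 v(0, 1): F3/C4 P5 -> A3/E4 P5 similar
  -> R4 @ bar 6 tick 0 v(0, 1): D3/G4 P4 untreated
  -> R7 @ bar 6 tick 2 v(1,): G4->F3 leap 14st
  -> R7 @ bar 7 tick 0 v(1,): F3->E4 leap 11st
  -> R2 @ bar 8 tick 0 v(0, 1): G3/B3 M3 -> A3/A4 P8 similar
  -> R7 @ bar 8 tick 0 v(1,): B3->A4 leap 10st

(2, 0, R1, (0, 1))
(6, 0, R4, (0, 1))
(6, 2, R7, (1,))
(7, 0, R7, (1,))
(8, 0, R2, (0, 1))
(8, 0, R7, (1,))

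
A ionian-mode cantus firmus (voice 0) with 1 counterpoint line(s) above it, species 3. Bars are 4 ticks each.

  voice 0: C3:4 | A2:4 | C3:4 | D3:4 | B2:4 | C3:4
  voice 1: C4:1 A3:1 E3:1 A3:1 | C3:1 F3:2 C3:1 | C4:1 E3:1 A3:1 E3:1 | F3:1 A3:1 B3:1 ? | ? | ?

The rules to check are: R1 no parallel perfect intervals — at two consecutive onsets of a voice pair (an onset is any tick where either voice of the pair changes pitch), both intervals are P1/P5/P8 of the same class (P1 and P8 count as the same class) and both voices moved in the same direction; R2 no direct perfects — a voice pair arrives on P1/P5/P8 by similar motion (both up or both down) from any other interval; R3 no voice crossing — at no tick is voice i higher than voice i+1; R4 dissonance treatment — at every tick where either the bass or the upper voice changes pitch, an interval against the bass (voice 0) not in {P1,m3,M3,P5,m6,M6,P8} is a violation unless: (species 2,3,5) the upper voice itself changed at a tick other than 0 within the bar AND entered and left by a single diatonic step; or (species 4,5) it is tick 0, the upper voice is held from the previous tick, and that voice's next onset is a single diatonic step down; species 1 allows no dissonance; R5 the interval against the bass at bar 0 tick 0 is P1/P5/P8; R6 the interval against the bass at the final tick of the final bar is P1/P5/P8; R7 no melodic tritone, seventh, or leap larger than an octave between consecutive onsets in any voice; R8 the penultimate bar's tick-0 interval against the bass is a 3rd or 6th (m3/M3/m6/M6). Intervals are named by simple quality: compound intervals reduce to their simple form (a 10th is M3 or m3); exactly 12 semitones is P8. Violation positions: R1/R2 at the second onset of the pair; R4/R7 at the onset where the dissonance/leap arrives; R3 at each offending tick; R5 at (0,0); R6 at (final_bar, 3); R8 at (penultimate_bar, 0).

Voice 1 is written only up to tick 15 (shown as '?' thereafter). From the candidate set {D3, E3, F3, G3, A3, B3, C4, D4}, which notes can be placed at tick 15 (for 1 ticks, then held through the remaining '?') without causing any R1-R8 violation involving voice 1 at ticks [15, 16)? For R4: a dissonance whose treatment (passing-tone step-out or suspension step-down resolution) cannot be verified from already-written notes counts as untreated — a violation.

{A3, B3, D3, D4}

D3: legal
E3: violates R4
F3: violates R7
G3: violates R4
A3: legal
B3: legal
C4: violates R4
D4: legal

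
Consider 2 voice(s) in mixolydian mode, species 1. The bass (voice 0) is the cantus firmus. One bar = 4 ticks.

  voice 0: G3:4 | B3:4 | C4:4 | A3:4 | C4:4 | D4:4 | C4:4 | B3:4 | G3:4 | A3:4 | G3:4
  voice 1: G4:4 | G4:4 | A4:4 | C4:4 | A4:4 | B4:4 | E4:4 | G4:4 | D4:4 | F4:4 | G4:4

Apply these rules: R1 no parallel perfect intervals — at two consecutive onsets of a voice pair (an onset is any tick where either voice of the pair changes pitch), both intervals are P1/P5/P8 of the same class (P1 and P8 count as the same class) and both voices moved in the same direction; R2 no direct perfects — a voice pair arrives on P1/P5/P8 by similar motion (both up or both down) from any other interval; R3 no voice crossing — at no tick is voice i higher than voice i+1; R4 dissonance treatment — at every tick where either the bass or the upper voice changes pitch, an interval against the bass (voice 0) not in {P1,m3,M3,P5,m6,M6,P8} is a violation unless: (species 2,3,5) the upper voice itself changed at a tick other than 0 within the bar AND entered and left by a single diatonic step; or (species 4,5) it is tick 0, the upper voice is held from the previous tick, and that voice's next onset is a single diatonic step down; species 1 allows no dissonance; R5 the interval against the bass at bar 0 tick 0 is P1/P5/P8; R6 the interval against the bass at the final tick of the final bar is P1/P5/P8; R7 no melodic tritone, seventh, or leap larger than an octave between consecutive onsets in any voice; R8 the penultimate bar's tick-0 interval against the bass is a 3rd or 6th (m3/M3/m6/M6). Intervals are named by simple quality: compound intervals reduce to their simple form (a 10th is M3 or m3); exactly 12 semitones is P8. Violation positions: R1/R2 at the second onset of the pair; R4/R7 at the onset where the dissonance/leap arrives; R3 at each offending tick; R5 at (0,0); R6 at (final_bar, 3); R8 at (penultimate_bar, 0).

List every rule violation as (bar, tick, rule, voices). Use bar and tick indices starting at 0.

(8, 0, R2, (0, 1))

bar 0: v0=G3 v1=G4 downbeat P8
bar 1: v0=B3 v1=G4 downbeat m6
bar 2: v0=C4 v1=A4 downbeat M6
bar 3: v0=A3 v1=C4 downbeat m3
bar 4: v0=C4 v1=A4 downbeat M6
bar 5: v0=D4 v1=B4 downbeat M6
bar 6: v0=C4 v1=E4 downbeat M3
bar 7: v0=B3 v1=G4 downbeat m6
bar 8: v0=G3 v1=D4 downbeat P5
bar 9: v0=A3 v1=F4 downbeat m6
bar 10: v0=G3 v1=G4 downbeat P8
  -> R2 @ bar 8 tick 0 v(0, 1): B3/G4 m6 -> G3/D4 P5 similar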